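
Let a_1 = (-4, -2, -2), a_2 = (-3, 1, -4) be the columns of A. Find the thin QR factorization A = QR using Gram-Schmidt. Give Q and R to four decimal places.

e_1 = a_1/‖a_1‖ = (-4, -2, -2)/4.8990 = (-0.8165, -0.4082, -0.4082).
r_{12} = e_1·a_2 = 3.6742.
u_2 = a_2 − 3.6742·e_1 = (0.0000, 2.5000, -2.5000).
‖u_2‖ = 3.5355, so e_2 = (0.0000, 0.7071, -0.7071).

Q = [[-0.8165, 0.0000], [-0.4082, 0.7071], [-0.4082, -0.7071]], R = [[4.8990, 3.6742], [0.0000, 3.5355]]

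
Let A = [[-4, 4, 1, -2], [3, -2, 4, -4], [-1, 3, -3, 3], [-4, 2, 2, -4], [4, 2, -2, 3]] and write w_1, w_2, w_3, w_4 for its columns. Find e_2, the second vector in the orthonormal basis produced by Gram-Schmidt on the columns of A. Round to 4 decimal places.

w_1 = (-4, 3, -1, -4, 4); ‖w_1‖ = 7.6158, so e_1 = (-0.5252, 0.3939, -0.1313, -0.5252, 0.5252).
e_1·w_2 = (-0.5252)·4 + 0.3939·(-2) + (-0.1313)·3 + (-0.5252)·2 + 0.5252·2 = -3.2827.
u_2 = w_2 + 3.2827·e_1 = (2.2759, -0.7069, 2.5690, 0.2759, 3.7241).
‖u_2‖ = 5.1210, so e_2 = (0.4444, -0.1380, 0.5017, 0.0539, 0.7272).

e_2 = (0.4444, -0.1380, 0.5017, 0.0539, 0.7272)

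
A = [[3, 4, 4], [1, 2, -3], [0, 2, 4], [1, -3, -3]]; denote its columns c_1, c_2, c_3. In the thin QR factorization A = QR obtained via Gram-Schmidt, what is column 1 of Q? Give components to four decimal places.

e_1 = (0.9045, 0.3015, 0.0000, 0.3015)

c_1 = (3, 1, 0, 1); ‖c_1‖ = 3.3166, so e_1 = (0.9045, 0.3015, 0.0000, 0.3015).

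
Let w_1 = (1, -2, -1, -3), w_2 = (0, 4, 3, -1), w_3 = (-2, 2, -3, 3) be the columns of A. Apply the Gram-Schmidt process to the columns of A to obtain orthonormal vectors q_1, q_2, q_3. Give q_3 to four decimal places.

q_3 = (-0.2795, 0.5337, -0.7751, -0.1906)

w_1 = (1, -2, -1, -3); ‖w_1‖ = 3.8730, so q_1 = (0.2582, -0.5164, -0.2582, -0.7746).
q_1·w_2 = 0.2582·0 + (-0.5164)·4 + (-0.2582)·3 + (-0.7746)·(-1) = -2.0656.
u_2 = w_2 + 2.0656·q_1 = (0.5333, 2.9333, 2.4667, -2.6000).
‖u_2‖ = 4.6619, so q_2 = (0.1144, 0.6292, 0.5291, -0.5577).
q_1·w_3 = 0.2582·(-2) + (-0.5164)·2 + (-0.2582)·(-3) + (-0.7746)·3 = -3.0984; q_2·w_3 = 0.1144·(-2) + 0.6292·2 + 0.5291·(-3) + (-0.5577)·3 = -2.2308.
u_3 = w_3 + 3.0984·q_1 + 2.2308·q_2 = (-0.9448, 1.8037, -2.6196, -0.6442).
‖u_3‖ = 3.3798, so q_3 = (-0.2795, 0.5337, -0.7751, -0.1906).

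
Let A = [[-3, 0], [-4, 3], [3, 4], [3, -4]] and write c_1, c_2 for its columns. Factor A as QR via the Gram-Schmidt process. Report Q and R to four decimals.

e_1 = c_1/‖c_1‖ = (-3, -4, 3, 3)/6.5574 = (-0.4575, -0.6100, 0.4575, 0.4575).
r_{12} = e_1·c_2 = -1.8300.
u_2 = c_2 + 1.8300·e_1 = (-0.8372, 1.8837, 4.8372, -3.1628).
‖u_2‖ = 6.1361, so e_2 = (-0.1364, 0.3070, 0.7883, -0.5154).

Q = [[-0.4575, -0.1364], [-0.6100, 0.3070], [0.4575, 0.7883], [0.4575, -0.5154]], R = [[6.5574, -1.8300], [0.0000, 6.1361]]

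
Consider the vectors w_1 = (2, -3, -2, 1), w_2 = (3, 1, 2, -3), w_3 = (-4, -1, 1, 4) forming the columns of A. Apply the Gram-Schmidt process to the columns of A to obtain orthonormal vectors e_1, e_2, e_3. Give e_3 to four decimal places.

e_1 = w_1/‖w_1‖ = (2, -3, -2, 1)/4.2426 = (0.4714, -0.7071, -0.4714, 0.2357).
r_{12} = e_1·w_2 = -0.9428.
u_2 = w_2 + 0.9428·e_1 = (3.4444, 0.3333, 1.5556, -2.7778).
‖u_2‖ = 4.7022, so e_2 = (0.7325, 0.0709, 0.3308, -0.5907).
r_{13} = e_1·w_3 = -0.7071; r_{23} = e_2·w_3 = -5.0331.
u_3 = w_3 + 0.7071·e_1 + 5.0331·e_2 = (0.0201, -1.1432, 2.3317, 1.1935).
‖u_3‖ = 2.8580, so e_3 = (0.0070, -0.4000, 0.8158, 0.4176).

e_3 = (0.0070, -0.4000, 0.8158, 0.4176)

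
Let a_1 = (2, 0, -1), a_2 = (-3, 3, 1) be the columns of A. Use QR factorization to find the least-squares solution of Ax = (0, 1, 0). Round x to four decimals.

a_1 = (2, 0, -1); ‖a_1‖ = 2.2361, so q_1 = (0.8944, 0.0000, -0.4472).
q_1·a_2 = 0.8944·(-3) + 0.0000·3 + (-0.4472)·1 = -3.1305.
u_2 = a_2 + 3.1305·q_1 = (-0.2000, 3.0000, -0.4000).
‖u_2‖ = 3.0332, so q_2 = (-0.0659, 0.9891, -0.1319).
Qᵀb = (0.0000, 0.9891).
Back-substitute: x_2 = 0.9891/3.0332 = 0.3261.
x_1 = (0.0000 + 3.1305·0.3261)/2.2361 = 0.4565.

x = (0.4565, 0.3261)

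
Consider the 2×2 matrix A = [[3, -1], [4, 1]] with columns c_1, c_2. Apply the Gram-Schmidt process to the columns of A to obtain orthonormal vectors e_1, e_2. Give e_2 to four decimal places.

e_2 = (-0.8000, 0.6000)

e_1 = c_1/‖c_1‖ = (3, 4)/5.0000 = (0.6000, 0.8000).
r_{12} = e_1·c_2 = 0.2000.
u_2 = c_2 − 0.2000·e_1 = (-1.1200, 0.8400).
‖u_2‖ = 1.4000, so e_2 = (-0.8000, 0.6000).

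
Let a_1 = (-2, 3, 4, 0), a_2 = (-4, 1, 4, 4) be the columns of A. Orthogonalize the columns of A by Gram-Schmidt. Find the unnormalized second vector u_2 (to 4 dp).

u_2 = (-2.1379, -1.7931, 0.2759, 4.0000)

e_1 = a_1/‖a_1‖ = (-2, 3, 4, 0)/5.3852 = (-0.3714, 0.5571, 0.7428, 0.0000).
r_{12} = e_1·a_2 = 5.0138.
u_2 = a_2 − 5.0138·e_1 = (-2.1379, -1.7931, 0.2759, 4.0000).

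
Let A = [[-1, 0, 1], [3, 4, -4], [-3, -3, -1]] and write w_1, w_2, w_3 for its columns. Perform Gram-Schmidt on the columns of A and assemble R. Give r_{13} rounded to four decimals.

w_1 = (-1, 3, -3); ‖w_1‖ = 4.3589, so e_1 = (-0.2294, 0.6882, -0.6882).
r_{13} = e_1·w_3 = -2.2942.

r_{13} = -2.2942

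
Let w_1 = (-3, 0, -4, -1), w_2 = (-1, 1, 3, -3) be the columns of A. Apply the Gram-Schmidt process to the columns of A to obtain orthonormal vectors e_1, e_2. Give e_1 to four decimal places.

e_1 = (-0.5883, 0.0000, -0.7845, -0.1961)

w_1 = (-3, 0, -4, -1); ‖w_1‖ = 5.0990, so e_1 = (-0.5883, 0.0000, -0.7845, -0.1961).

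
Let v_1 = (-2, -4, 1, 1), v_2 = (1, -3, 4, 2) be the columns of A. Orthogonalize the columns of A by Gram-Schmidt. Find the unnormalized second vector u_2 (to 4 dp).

u_2 = (2.4545, -0.0909, 3.2727, 1.2727)

v_1 = (-2, -4, 1, 1); ‖v_1‖ = 4.6904, so q_1 = (-0.4264, -0.8528, 0.2132, 0.2132).
q_1·v_2 = (-0.4264)·1 + (-0.8528)·(-3) + 0.2132·4 + 0.2132·2 = 3.4112.
u_2 = v_2 − 3.4112·q_1 = (2.4545, -0.0909, 3.2727, 1.2727).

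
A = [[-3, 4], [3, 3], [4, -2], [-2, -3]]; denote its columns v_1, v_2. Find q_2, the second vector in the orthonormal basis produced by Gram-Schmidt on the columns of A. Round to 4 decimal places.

q_2 = (0.5900, 0.5555, -0.2412, -0.5340)

v_1 = (-3, 3, 4, -2); ‖v_1‖ = 6.1644, so q_1 = (-0.4867, 0.4867, 0.6489, -0.3244).
q_1·v_2 = (-0.4867)·4 + 0.4867·3 + 0.6489·(-2) + (-0.3244)·(-3) = -0.8111.
u_2 = v_2 + 0.8111·q_1 = (3.6053, 3.3947, -1.4737, -3.2632).
‖u_2‖ = 6.1108, so q_2 = (0.5900, 0.5555, -0.2412, -0.5340).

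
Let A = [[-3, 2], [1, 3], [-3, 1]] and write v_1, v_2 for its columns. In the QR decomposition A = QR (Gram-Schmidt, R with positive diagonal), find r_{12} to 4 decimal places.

v_1 = (-3, 1, -3); ‖v_1‖ = 4.3589, so e_1 = (-0.6882, 0.2294, -0.6882).
r_{12} = e_1·v_2 = -1.3765.

r_{12} = -1.3765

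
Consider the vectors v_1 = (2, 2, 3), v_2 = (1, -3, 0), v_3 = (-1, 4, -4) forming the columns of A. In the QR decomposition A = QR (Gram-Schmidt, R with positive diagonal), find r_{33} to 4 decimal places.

v_1 = (2, 2, 3); ‖v_1‖ = 4.1231, so q_1 = (0.4851, 0.4851, 0.7276).
q_1·v_2 = 0.4851·1 + 0.4851·(-3) + 0.7276·0 = -0.9701.
u_2 = v_2 + 0.9701·q_1 = (1.4706, -2.5294, 0.7059).
‖u_2‖ = 3.0098, so q_2 = (0.4886, -0.8404, 0.2345).
q_1·v_3 = 0.4851·(-1) + 0.4851·4 + 0.7276·(-4) = -1.4552; q_2·v_3 = 0.4886·(-1) + (-0.8404)·4 + 0.2345·(-4) = -4.7883.
u_3 = v_3 + 1.4552·q_1 + 4.7883·q_2 = (2.0455, 0.6818, -1.8182).
r_{33} = ‖u_3‖ = 2.8204.

r_{33} = 2.8204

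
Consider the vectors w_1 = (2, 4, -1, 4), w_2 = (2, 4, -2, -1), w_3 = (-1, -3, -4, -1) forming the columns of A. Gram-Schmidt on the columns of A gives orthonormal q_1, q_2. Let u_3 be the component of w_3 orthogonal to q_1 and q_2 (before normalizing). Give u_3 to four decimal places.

u_3 = (-0.3577, -1.7155, -4.2097, 0.8419)

w_1 = (2, 4, -1, 4); ‖w_1‖ = 6.0828, so q_1 = (0.3288, 0.6576, -0.1644, 0.6576).
q_1·w_2 = 0.3288·2 + 0.6576·4 + (-0.1644)·(-2) + 0.6576·(-1) = 2.9592.
u_2 = w_2 − 2.9592·q_1 = (1.0270, 2.0541, -1.5135, -2.9459).
‖u_2‖ = 4.0303, so q_2 = (0.2548, 0.5097, -0.3755, -0.7310).
q_1·w_3 = 0.3288·(-1) + 0.6576·(-3) + (-0.1644)·(-4) + 0.6576·(-1) = -2.3016; q_2·w_3 = 0.2548·(-1) + 0.5097·(-3) + (-0.3755)·(-4) + (-0.7310)·(-1) = 0.4493.
u_3 = w_3 + 2.3016·q_1 − 0.4493·q_2 = (-0.3577, -1.7155, -4.2097, 0.8419).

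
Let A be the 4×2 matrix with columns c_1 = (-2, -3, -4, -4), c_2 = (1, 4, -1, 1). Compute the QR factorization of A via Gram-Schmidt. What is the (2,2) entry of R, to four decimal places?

r_{22} = 3.8268

c_1 = (-2, -3, -4, -4); ‖c_1‖ = 6.7082, so q_1 = (-0.2981, -0.4472, -0.5963, -0.5963).
q_1·c_2 = (-0.2981)·1 + (-0.4472)·4 + (-0.5963)·(-1) + (-0.5963)·1 = -2.0870.
u_2 = c_2 + 2.0870·q_1 = (0.3778, 3.0667, -2.2444, -0.2444).
r_{22} = ‖u_2‖ = 3.8268.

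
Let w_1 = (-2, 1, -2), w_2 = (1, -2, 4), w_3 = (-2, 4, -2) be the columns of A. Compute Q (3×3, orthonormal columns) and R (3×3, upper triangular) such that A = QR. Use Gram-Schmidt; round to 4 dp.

Q = [[-0.6667, -0.7454, 0.0000], [0.3333, -0.2981, 0.8944], [-0.6667, 0.5963, 0.4472]], R = [[3.0000, -4.0000, 4.0000], [0.0000, 2.2361, -0.8944], [0.0000, 0.0000, 2.6833]]

w_1 = (-2, 1, -2); ‖w_1‖ = 3.0000, so q_1 = (-0.6667, 0.3333, -0.6667).
q_1·w_2 = (-0.6667)·1 + 0.3333·(-2) + (-0.6667)·4 = -4.0000.
u_2 = w_2 + 4.0000·q_1 = (-1.6667, -0.6667, 1.3333).
‖u_2‖ = 2.2361, so q_2 = (-0.7454, -0.2981, 0.5963).
q_1·w_3 = (-0.6667)·(-2) + 0.3333·4 + (-0.6667)·(-2) = 4.0000; q_2·w_3 = (-0.7454)·(-2) + (-0.2981)·4 + 0.5963·(-2) = -0.8944.
u_3 = w_3 − 4.0000·q_1 + 0.8944·q_2 = (0.0000, 2.4000, 1.2000).
‖u_3‖ = 2.6833, so q_3 = (0.0000, 0.8944, 0.4472).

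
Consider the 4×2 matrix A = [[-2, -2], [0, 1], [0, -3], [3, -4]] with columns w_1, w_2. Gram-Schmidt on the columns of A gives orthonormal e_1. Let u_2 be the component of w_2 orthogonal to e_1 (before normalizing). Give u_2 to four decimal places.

u_2 = (-3.2308, 1.0000, -3.0000, -2.1538)

e_1 = w_1/‖w_1‖ = (-2, 0, 0, 3)/3.6056 = (-0.5547, 0.0000, 0.0000, 0.8321).
r_{12} = e_1·w_2 = -2.2188.
u_2 = w_2 + 2.2188·e_1 = (-3.2308, 1.0000, -3.0000, -2.1538).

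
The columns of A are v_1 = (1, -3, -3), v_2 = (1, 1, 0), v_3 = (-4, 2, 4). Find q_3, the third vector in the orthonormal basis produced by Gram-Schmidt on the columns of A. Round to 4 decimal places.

q_3 = (-0.5145, 0.5145, -0.6860)

v_1 = (1, -3, -3); ‖v_1‖ = 4.3589, so q_1 = (0.2294, -0.6882, -0.6882).
q_1·v_2 = 0.2294·1 + (-0.6882)·1 + (-0.6882)·0 = -0.4588.
u_2 = v_2 + 0.4588·q_1 = (1.1053, 0.6842, -0.3158).
‖u_2‖ = 1.3377, so q_2 = (0.8262, 0.5115, -0.2361).
q_1·v_3 = 0.2294·(-4) + (-0.6882)·2 + (-0.6882)·4 = -5.0471; q_2·v_3 = 0.8262·(-4) + 0.5115·2 + (-0.2361)·4 = -3.2262.
u_3 = v_3 + 5.0471·q_1 + 3.2262·q_2 = (-0.1765, 0.1765, -0.2353).
‖u_3‖ = 0.3430, so q_3 = (-0.5145, 0.5145, -0.6860).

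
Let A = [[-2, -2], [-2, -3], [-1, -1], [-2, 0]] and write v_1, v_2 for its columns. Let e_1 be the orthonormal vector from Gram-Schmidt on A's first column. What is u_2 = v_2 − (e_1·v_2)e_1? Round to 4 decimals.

u_2 = (-0.3077, -1.3077, -0.1538, 1.6923)

v_1 = (-2, -2, -1, -2); ‖v_1‖ = 3.6056, so e_1 = (-0.5547, -0.5547, -0.2774, -0.5547).
e_1·v_2 = (-0.5547)·(-2) + (-0.5547)·(-3) + (-0.2774)·(-1) + (-0.5547)·0 = 3.0509.
u_2 = v_2 − 3.0509·e_1 = (-0.3077, -1.3077, -0.1538, 1.6923).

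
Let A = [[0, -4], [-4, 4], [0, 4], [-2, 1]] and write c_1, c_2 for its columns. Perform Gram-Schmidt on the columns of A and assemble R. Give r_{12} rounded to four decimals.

r_{12} = -4.0249

q_1 = c_1/‖c_1‖ = (0, -4, 0, -2)/4.4721 = (0.0000, -0.8944, 0.0000, -0.4472).
r_{12} = q_1·c_2 = -4.0249.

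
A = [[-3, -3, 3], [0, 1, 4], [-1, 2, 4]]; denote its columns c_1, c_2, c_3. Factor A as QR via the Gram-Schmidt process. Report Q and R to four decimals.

e_1 = c_1/‖c_1‖ = (-3, 0, -1)/3.1623 = (-0.9487, 0.0000, -0.3162).
r_{12} = e_1·c_2 = 2.2136.
u_2 = c_2 − 2.2136·e_1 = (-0.9000, 1.0000, 2.7000).
‖u_2‖ = 3.0166, so e_2 = (-0.2983, 0.3315, 0.8950).
r_{13} = e_1·c_3 = -4.1110; r_{23} = e_2·c_3 = 4.0111.
u_3 = c_3 + 4.1110·e_1 − 4.0111·e_2 = (0.2967, 2.6703, -0.8901).
‖u_3‖ = 2.8304, so e_3 = (0.1048, 0.9435, -0.3145).

Q = [[-0.9487, -0.2983, 0.1048], [0.0000, 0.3315, 0.9435], [-0.3162, 0.8950, -0.3145]], R = [[3.1623, 2.2136, -4.1110], [0.0000, 3.0166, 4.0111], [0.0000, 0.0000, 2.8304]]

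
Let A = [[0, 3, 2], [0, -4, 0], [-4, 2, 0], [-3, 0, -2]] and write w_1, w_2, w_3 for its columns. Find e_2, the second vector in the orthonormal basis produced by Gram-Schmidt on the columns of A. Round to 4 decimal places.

e_1 = w_1/‖w_1‖ = (0, 0, -4, -3)/5.0000 = (0.0000, 0.0000, -0.8000, -0.6000).
r_{12} = e_1·w_2 = -1.6000.
u_2 = w_2 + 1.6000·e_1 = (3.0000, -4.0000, 0.7200, -0.9600).
‖u_2‖ = 5.1420, so e_2 = (0.5834, -0.7779, 0.1400, -0.1867).

e_2 = (0.5834, -0.7779, 0.1400, -0.1867)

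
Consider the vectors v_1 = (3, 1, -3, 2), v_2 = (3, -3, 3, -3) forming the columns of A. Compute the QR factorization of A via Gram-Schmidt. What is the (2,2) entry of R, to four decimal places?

r_{22} = 5.6990

v_1 = (3, 1, -3, 2); ‖v_1‖ = 4.7958, so q_1 = (0.6255, 0.2085, -0.6255, 0.4170).
q_1·v_2 = 0.6255·3 + 0.2085·(-3) + (-0.6255)·3 + 0.4170·(-3) = -1.8766.
u_2 = v_2 + 1.8766·q_1 = (4.1739, -2.6087, 1.8261, -2.2174).
r_{22} = ‖u_2‖ = 5.6990.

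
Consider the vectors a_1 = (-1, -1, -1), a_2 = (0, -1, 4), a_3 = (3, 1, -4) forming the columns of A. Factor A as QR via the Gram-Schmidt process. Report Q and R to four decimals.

Q = [[-0.5774, -0.2673, 0.7715], [-0.5774, -0.5345, -0.6172], [-0.5774, 0.8018, -0.1543]], R = [[1.7321, -1.7321, 0.0000], [0.0000, 3.7417, -4.5434], [0.0000, 0.0000, 2.3146]]

e_1 = a_1/‖a_1‖ = (-1, -1, -1)/1.7321 = (-0.5774, -0.5774, -0.5774).
r_{12} = e_1·a_2 = -1.7321.
u_2 = a_2 + 1.7321·e_1 = (-1.0000, -2.0000, 3.0000).
‖u_2‖ = 3.7417, so e_2 = (-0.2673, -0.5345, 0.8018).
r_{13} = e_1·a_3 = 0.0000; r_{23} = e_2·a_3 = -4.5434.
u_3 = a_3 + 0.0000·e_1 + 4.5434·e_2 = (1.7857, -1.4286, -0.3571).
‖u_3‖ = 2.3146, so e_3 = (0.7715, -0.6172, -0.1543).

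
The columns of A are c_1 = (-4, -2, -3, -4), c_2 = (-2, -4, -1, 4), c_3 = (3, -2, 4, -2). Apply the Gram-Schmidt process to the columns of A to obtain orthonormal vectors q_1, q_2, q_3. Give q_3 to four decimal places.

q_3 = (0.2860, -0.6674, 0.5721, -0.3814)

c_1 = (-4, -2, -3, -4); ‖c_1‖ = 6.7082, so q_1 = (-0.5963, -0.2981, -0.4472, -0.5963).
q_1·c_2 = (-0.5963)·(-2) + (-0.2981)·(-4) + (-0.4472)·(-1) + (-0.5963)·4 = 0.4472.
u_2 = c_2 − 0.4472·q_1 = (-1.7333, -3.8667, -0.8000, 4.2667).
‖u_2‖ = 6.0663, so q_2 = (-0.2857, -0.6374, -0.1319, 0.7033).
q_1·c_3 = (-0.5963)·3 + (-0.2981)·(-2) + (-0.4472)·4 + (-0.5963)·(-2) = -1.7889; q_2·c_3 = (-0.2857)·3 + (-0.6374)·(-2) + (-0.1319)·4 + 0.7033·(-2) = -1.5166.
u_3 = c_3 + 1.7889·q_1 + 1.5166·q_2 = (1.5000, -3.5000, 3.0000, -2.0000).
‖u_3‖ = 5.2440, so q_3 = (0.2860, -0.6674, 0.5721, -0.3814).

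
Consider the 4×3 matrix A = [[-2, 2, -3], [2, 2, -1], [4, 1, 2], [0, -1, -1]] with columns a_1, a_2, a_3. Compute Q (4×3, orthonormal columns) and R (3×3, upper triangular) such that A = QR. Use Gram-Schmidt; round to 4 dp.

Q = [[-0.4082, 0.7638, -0.1291], [0.4082, 0.5455, -0.3873], [0.8165, 0.1091, 0.1291], [0.0000, -0.3273, -0.9037]], R = [[4.8990, 0.8165, 2.4495], [0.0000, 3.0551, -2.2913], [0.0000, 0.0000, 1.9365]]

a_1 = (-2, 2, 4, 0); ‖a_1‖ = 4.8990, so q_1 = (-0.4082, 0.4082, 0.8165, 0.0000).
q_1·a_2 = (-0.4082)·2 + 0.4082·2 + 0.8165·1 + 0.0000·(-1) = 0.8165.
u_2 = a_2 − 0.8165·q_1 = (2.3333, 1.6667, 0.3333, -1.0000).
‖u_2‖ = 3.0551, so q_2 = (0.7638, 0.5455, 0.1091, -0.3273).
q_1·a_3 = (-0.4082)·(-3) + 0.4082·(-1) + 0.8165·2 + 0.0000·(-1) = 2.4495; q_2·a_3 = 0.7638·(-3) + 0.5455·(-1) + 0.1091·2 + (-0.3273)·(-1) = -2.2913.
u_3 = a_3 − 2.4495·q_1 + 2.2913·q_2 = (-0.2500, -0.7500, 0.2500, -1.7500).
‖u_3‖ = 1.9365, so q_3 = (-0.1291, -0.3873, 0.1291, -0.9037).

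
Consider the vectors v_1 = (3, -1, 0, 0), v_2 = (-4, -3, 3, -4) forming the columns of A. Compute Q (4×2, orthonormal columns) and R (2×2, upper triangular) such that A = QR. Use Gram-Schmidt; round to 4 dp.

v_1 = (3, -1, 0, 0); ‖v_1‖ = 3.1623, so q_1 = (0.9487, -0.3162, 0.0000, 0.0000).
q_1·v_2 = 0.9487·(-4) + (-0.3162)·(-3) + 0.0000·3 + 0.0000·(-4) = -2.8460.
u_2 = v_2 + 2.8460·q_1 = (-1.3000, -3.9000, 3.0000, -4.0000).
‖u_2‖ = 6.4730, so q_2 = (-0.2008, -0.6025, 0.4635, -0.6179).

Q = [[0.9487, -0.2008], [-0.3162, -0.6025], [0.0000, 0.4635], [0.0000, -0.6179]], R = [[3.1623, -2.8460], [0.0000, 6.4730]]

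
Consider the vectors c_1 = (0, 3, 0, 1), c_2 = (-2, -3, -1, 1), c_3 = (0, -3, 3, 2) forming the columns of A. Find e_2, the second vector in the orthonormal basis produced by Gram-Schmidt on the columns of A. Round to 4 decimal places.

e_2 = (-0.6820, -0.2046, -0.3410, 0.6138)

c_1 = (0, 3, 0, 1); ‖c_1‖ = 3.1623, so e_1 = (0.0000, 0.9487, 0.0000, 0.3162).
e_1·c_2 = 0.0000·(-2) + 0.9487·(-3) + 0.0000·(-1) + 0.3162·1 = -2.5298.
u_2 = c_2 + 2.5298·e_1 = (-2.0000, -0.6000, -1.0000, 1.8000).
‖u_2‖ = 2.9326, so e_2 = (-0.6820, -0.2046, -0.3410, 0.6138).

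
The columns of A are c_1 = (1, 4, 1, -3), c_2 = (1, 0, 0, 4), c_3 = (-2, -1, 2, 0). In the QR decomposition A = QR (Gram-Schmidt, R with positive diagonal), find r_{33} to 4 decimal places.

r_{33} = 2.7120

c_1 = (1, 4, 1, -3); ‖c_1‖ = 5.1962, so e_1 = (0.1925, 0.7698, 0.1925, -0.5774).
e_1·c_2 = 0.1925·1 + 0.7698·0 + 0.1925·0 + (-0.5774)·4 = -2.1170.
u_2 = c_2 + 2.1170·e_1 = (1.4074, 1.6296, 0.4074, 2.7778).
‖u_2‖ = 3.5382, so e_2 = (0.3978, 0.4606, 0.1151, 0.7851).
e_1·c_3 = 0.1925·(-2) + 0.7698·(-1) + 0.1925·2 + (-0.5774)·0 = -0.7698; e_2·c_3 = 0.3978·(-2) + 0.4606·(-1) + 0.1151·2 + 0.7851·0 = -1.0259.
u_3 = c_3 + 0.7698·e_1 + 1.0259·e_2 = (-1.4438, 0.0651, 2.2663, 0.3609).
r_{33} = ‖u_3‖ = 2.7120.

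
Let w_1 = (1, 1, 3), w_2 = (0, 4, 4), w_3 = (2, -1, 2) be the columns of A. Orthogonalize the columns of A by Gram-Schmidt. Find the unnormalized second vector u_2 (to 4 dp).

u_2 = (-1.4545, 2.5455, -0.3636)

w_1 = (1, 1, 3); ‖w_1‖ = 3.3166, so e_1 = (0.3015, 0.3015, 0.9045).
e_1·w_2 = 0.3015·0 + 0.3015·4 + 0.9045·4 = 4.8242.
u_2 = w_2 − 4.8242·e_1 = (-1.4545, 2.5455, -0.3636).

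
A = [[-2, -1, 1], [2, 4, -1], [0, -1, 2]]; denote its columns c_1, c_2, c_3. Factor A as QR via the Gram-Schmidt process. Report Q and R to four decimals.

Q = [[-0.7071, 0.6396, 0.3015], [0.7071, 0.6396, 0.3015], [0.0000, -0.4264, 0.9045]], R = [[2.8284, 3.5355, -1.4142], [0.0000, 2.3452, -0.8528], [0.0000, 0.0000, 1.8091]]

c_1 = (-2, 2, 0); ‖c_1‖ = 2.8284, so e_1 = (-0.7071, 0.7071, 0.0000).
e_1·c_2 = (-0.7071)·(-1) + 0.7071·4 + 0.0000·(-1) = 3.5355.
u_2 = c_2 − 3.5355·e_1 = (1.5000, 1.5000, -1.0000).
‖u_2‖ = 2.3452, so e_2 = (0.6396, 0.6396, -0.4264).
e_1·c_3 = (-0.7071)·1 + 0.7071·(-1) + 0.0000·2 = -1.4142; e_2·c_3 = 0.6396·1 + 0.6396·(-1) + (-0.4264)·2 = -0.8528.
u_3 = c_3 + 1.4142·e_1 + 0.8528·e_2 = (0.5455, 0.5455, 1.6364).
‖u_3‖ = 1.8091, so e_3 = (0.3015, 0.3015, 0.9045).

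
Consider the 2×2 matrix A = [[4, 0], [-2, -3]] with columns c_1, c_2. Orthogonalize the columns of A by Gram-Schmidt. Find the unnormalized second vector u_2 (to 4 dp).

u_2 = (-1.2000, -2.4000)

c_1 = (4, -2); ‖c_1‖ = 4.4721, so e_1 = (0.8944, -0.4472).
e_1·c_2 = 0.8944·0 + (-0.4472)·(-3) = 1.3416.
u_2 = c_2 − 1.3416·e_1 = (-1.2000, -2.4000).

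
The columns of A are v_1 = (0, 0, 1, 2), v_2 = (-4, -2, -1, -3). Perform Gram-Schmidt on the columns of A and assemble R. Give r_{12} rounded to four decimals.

r_{12} = -3.1305

e_1 = v_1/‖v_1‖ = (0, 0, 1, 2)/2.2361 = (0.0000, 0.0000, 0.4472, 0.8944).
r_{12} = e_1·v_2 = -3.1305.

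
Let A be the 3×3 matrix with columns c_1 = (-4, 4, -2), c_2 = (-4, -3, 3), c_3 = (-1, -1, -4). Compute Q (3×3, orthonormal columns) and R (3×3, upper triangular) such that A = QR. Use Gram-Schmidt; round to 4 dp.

Q = [[-0.6667, -0.7253, -0.1718], [0.6667, -0.4772, -0.5726], [-0.3333, 0.4963, -0.8016]], R = [[6.0000, -0.3333, 1.3333], [0.0000, 5.8214, -0.7826], [0.0000, 0.0000, 3.9509]]

c_1 = (-4, 4, -2); ‖c_1‖ = 6.0000, so q_1 = (-0.6667, 0.6667, -0.3333).
q_1·c_2 = (-0.6667)·(-4) + 0.6667·(-3) + (-0.3333)·3 = -0.3333.
u_2 = c_2 + 0.3333·q_1 = (-4.2222, -2.7778, 2.8889).
‖u_2‖ = 5.8214, so q_2 = (-0.7253, -0.4772, 0.4963).
q_1·c_3 = (-0.6667)·(-1) + 0.6667·(-1) + (-0.3333)·(-4) = 1.3333; q_2·c_3 = (-0.7253)·(-1) + (-0.4772)·(-1) + 0.4963·(-4) = -0.7826.
u_3 = c_3 − 1.3333·q_1 + 0.7826·q_2 = (-0.6787, -2.2623, -3.1672).
‖u_3‖ = 3.9509, so q_3 = (-0.1718, -0.5726, -0.8016).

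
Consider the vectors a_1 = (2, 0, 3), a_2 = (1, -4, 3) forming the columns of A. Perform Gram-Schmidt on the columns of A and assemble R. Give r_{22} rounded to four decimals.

e_1 = a_1/‖a_1‖ = (2, 0, 3)/3.6056 = (0.5547, 0.0000, 0.8321).
r_{12} = e_1·a_2 = 3.0509.
u_2 = a_2 − 3.0509·e_1 = (-0.6923, -4.0000, 0.4615).
r_{22} = ‖u_2‖ = 4.0856.

r_{22} = 4.0856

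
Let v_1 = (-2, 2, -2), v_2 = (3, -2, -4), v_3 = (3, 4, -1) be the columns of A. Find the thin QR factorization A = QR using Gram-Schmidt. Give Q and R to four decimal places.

Q = [[-0.5774, 0.4981, 0.6470], [0.5774, -0.3113, 0.7548], [-0.5774, -0.8093, 0.1078]], R = [[3.4641, -0.5774, 1.1547], [0.0000, 5.3541, 1.0584], [0.0000, 0.0000, 4.8525]]

v_1 = (-2, 2, -2); ‖v_1‖ = 3.4641, so e_1 = (-0.5774, 0.5774, -0.5774).
e_1·v_2 = (-0.5774)·3 + 0.5774·(-2) + (-0.5774)·(-4) = -0.5774.
u_2 = v_2 + 0.5774·e_1 = (2.6667, -1.6667, -4.3333).
‖u_2‖ = 5.3541, so e_2 = (0.4981, -0.3113, -0.8093).
e_1·v_3 = (-0.5774)·3 + 0.5774·4 + (-0.5774)·(-1) = 1.1547; e_2·v_3 = 0.4981·3 + (-0.3113)·4 + (-0.8093)·(-1) = 1.0584.
u_3 = v_3 − 1.1547·e_1 − 1.0584·e_2 = (3.1395, 3.6628, 0.5233).
‖u_3‖ = 4.8525, so e_3 = (0.6470, 0.7548, 0.1078).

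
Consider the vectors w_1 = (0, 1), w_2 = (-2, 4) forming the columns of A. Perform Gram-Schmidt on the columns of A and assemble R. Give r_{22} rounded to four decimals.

r_{22} = 2.0000

w_1 = (0, 1); ‖w_1‖ = 1.0000, so q_1 = (0.0000, 1.0000).
q_1·w_2 = 0.0000·(-2) + 1.0000·4 = 4.0000.
u_2 = w_2 − 4.0000·q_1 = (-2.0000, 0.0000).
r_{22} = ‖u_2‖ = 2.0000.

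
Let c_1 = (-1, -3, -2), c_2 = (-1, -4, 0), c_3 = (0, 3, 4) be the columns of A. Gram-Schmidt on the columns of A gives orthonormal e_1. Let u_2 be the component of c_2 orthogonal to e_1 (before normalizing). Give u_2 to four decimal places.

u_2 = (-0.0714, -1.2143, 1.8571)

e_1 = c_1/‖c_1‖ = (-1, -3, -2)/3.7417 = (-0.2673, -0.8018, -0.5345).
r_{12} = e_1·c_2 = 3.4744.
u_2 = c_2 − 3.4744·e_1 = (-0.0714, -1.2143, 1.8571).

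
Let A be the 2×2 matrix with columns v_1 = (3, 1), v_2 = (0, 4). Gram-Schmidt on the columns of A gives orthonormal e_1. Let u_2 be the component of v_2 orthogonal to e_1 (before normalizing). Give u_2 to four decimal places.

u_2 = (-1.2000, 3.6000)

v_1 = (3, 1); ‖v_1‖ = 3.1623, so e_1 = (0.9487, 0.3162).
e_1·v_2 = 0.9487·0 + 0.3162·4 = 1.2649.
u_2 = v_2 − 1.2649·e_1 = (-1.2000, 3.6000).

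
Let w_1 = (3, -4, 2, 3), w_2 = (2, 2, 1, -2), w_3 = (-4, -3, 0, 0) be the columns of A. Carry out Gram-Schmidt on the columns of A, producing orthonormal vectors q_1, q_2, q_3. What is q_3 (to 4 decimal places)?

q_3 = (-0.3811, -0.4772, 0.5170, -0.5998)

w_1 = (3, -4, 2, 3); ‖w_1‖ = 6.1644, so q_1 = (0.4867, -0.6489, 0.3244, 0.4867).
q_1·w_2 = 0.4867·2 + (-0.6489)·2 + 0.3244·1 + 0.4867·(-2) = -0.9733.
u_2 = w_2 + 0.9733·q_1 = (2.4737, 1.3684, 1.3158, -1.5263).
‖u_2‖ = 3.4717, so q_2 = (0.7125, 0.3942, 0.3790, -0.4396).
q_1·w_3 = 0.4867·(-4) + (-0.6489)·(-3) + 0.3244·0 + 0.4867·0 = 0.0000; q_2·w_3 = 0.7125·(-4) + 0.3942·(-3) + 0.3790·0 + (-0.4396)·0 = -4.0326.
u_3 = w_3 + 0.0000·q_1 + 4.0326·q_2 = (-1.1266, -1.4105, 1.5284, -1.7729).
‖u_3‖ = 2.9560, so q_3 = (-0.3811, -0.4772, 0.5170, -0.5998).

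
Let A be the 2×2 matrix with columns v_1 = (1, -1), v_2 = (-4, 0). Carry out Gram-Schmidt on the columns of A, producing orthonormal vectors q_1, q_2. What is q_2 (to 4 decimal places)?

q_2 = (-0.7071, -0.7071)

v_1 = (1, -1); ‖v_1‖ = 1.4142, so q_1 = (0.7071, -0.7071).
q_1·v_2 = 0.7071·(-4) + (-0.7071)·0 = -2.8284.
u_2 = v_2 + 2.8284·q_1 = (-2.0000, -2.0000).
‖u_2‖ = 2.8284, so q_2 = (-0.7071, -0.7071).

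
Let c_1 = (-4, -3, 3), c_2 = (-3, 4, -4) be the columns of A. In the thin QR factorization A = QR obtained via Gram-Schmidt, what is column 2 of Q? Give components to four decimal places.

c_1 = (-4, -3, 3); ‖c_1‖ = 5.8310, so e_1 = (-0.6860, -0.5145, 0.5145).
e_1·c_2 = (-0.6860)·(-3) + (-0.5145)·4 + 0.5145·(-4) = -2.0580.
u_2 = c_2 + 2.0580·e_1 = (-4.4118, 2.9412, -2.9412).
‖u_2‖ = 6.0634, so e_2 = (-0.7276, 0.4851, -0.4851).

e_2 = (-0.7276, 0.4851, -0.4851)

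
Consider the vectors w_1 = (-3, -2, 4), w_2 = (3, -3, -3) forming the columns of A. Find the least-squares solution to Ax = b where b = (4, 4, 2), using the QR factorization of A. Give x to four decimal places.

x = (-0.7419, -0.6344)

w_1 = (-3, -2, 4); ‖w_1‖ = 5.3852, so e_1 = (-0.5571, -0.3714, 0.7428).
e_1·w_2 = (-0.5571)·3 + (-0.3714)·(-3) + 0.7428·(-3) = -2.7854.
u_2 = w_2 + 2.7854·e_1 = (1.4483, -4.0345, -0.9310).
‖u_2‖ = 4.3865, so e_2 = (0.3302, -0.9197, -0.2122).
Qᵀb = (-2.2283, -2.7828).
Back-substitute: x_2 = -2.7828/4.3865 = -0.6344.
x_1 = (-2.2283 + 2.7854·(-0.6344))/5.3852 = -0.7419.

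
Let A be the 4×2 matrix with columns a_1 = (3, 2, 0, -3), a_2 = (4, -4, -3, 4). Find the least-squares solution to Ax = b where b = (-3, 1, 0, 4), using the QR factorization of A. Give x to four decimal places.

x = (-0.9101, -0.1277)

e_1 = a_1/‖a_1‖ = (3, 2, 0, -3)/4.6904 = (0.6396, 0.4264, 0.0000, -0.6396).
r_{12} = e_1·a_2 = -1.7056.
u_2 = a_2 + 1.7056·e_1 = (5.0909, -3.2727, -3.0000, 2.9091).
‖u_2‖ = 7.3547, so e_2 = (0.6922, -0.4450, -0.4079, 0.3955).
Qᵀb = (-4.0508, -0.9394).
Back-substitute: x_2 = -0.9394/7.3547 = -0.1277.
x_1 = (-4.0508 + 1.7056·(-0.1277))/4.6904 = -0.9101.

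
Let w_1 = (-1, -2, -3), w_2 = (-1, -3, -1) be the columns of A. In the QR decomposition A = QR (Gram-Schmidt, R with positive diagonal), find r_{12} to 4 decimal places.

r_{12} = 2.6726

w_1 = (-1, -2, -3); ‖w_1‖ = 3.7417, so q_1 = (-0.2673, -0.5345, -0.8018).
r_{12} = q_1·w_2 = 2.6726.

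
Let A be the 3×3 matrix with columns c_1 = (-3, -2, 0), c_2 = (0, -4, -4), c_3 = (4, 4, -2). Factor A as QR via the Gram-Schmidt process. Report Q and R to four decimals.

e_1 = c_1/‖c_1‖ = (-3, -2, 0)/3.6056 = (-0.8321, -0.5547, 0.0000).
r_{12} = e_1·c_2 = 2.2188.
u_2 = c_2 − 2.2188·e_1 = (1.8462, -2.7692, -4.0000).
‖u_2‖ = 5.2035, so e_2 = (0.3548, -0.5322, -0.7687).
r_{13} = e_1·c_3 = -5.5470; r_{23} = e_2·c_3 = 0.8278.
u_3 = c_3 + 5.5470·e_1 − 0.8278·e_2 = (-0.9091, 1.3636, -1.3636).
‖u_3‖ = 2.1320, so e_3 = (-0.4264, 0.6396, -0.6396).

Q = [[-0.8321, 0.3548, -0.4264], [-0.5547, -0.5322, 0.6396], [0.0000, -0.7687, -0.6396]], R = [[3.6056, 2.2188, -5.5470], [0.0000, 5.2035, 0.8278], [0.0000, 0.0000, 2.1320]]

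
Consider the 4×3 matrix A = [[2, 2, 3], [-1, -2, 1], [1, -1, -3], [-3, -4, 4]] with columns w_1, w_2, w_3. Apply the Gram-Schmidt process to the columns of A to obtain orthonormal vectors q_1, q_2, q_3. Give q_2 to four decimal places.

w_1 = (2, -1, 1, -3); ‖w_1‖ = 3.8730, so q_1 = (0.5164, -0.2582, 0.2582, -0.7746).
q_1·w_2 = 0.5164·2 + (-0.2582)·(-2) + 0.2582·(-1) + (-0.7746)·(-4) = 4.3894.
u_2 = w_2 − 4.3894·q_1 = (-0.2667, -0.8667, -2.1333, -0.6000).
‖u_2‖ = 2.3944, so q_2 = (-0.1114, -0.3619, -0.8910, -0.2506).

q_2 = (-0.1114, -0.3619, -0.8910, -0.2506)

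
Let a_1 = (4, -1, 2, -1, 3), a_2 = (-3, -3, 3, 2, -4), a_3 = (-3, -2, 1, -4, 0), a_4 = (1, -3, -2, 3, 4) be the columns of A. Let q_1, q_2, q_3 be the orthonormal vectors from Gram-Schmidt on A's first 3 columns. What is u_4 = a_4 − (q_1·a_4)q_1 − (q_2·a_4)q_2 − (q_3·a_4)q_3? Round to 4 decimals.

u_4 = (-1.3485, -3.3723, -2.2740, 2.1290, 2.8995)

a_1 = (4, -1, 2, -1, 3); ‖a_1‖ = 5.5678, so q_1 = (0.7184, -0.1796, 0.3592, -0.1796, 0.5388).
q_1·a_2 = 0.7184·(-3) + (-0.1796)·(-3) + 0.3592·3 + (-0.1796)·2 + 0.5388·(-4) = -3.0533.
u_2 = a_2 + 3.0533·q_1 = (-0.8065, -3.5484, 4.0968, 1.4516, -2.3548).
‖u_2‖ = 6.1382, so q_2 = (-0.1314, -0.5781, 0.6674, 0.2365, -0.3836).
q_1·a_3 = 0.7184·(-3) + (-0.1796)·(-2) + 0.3592·1 + (-0.1796)·(-4) + 0.5388·0 = -0.7184; q_2·a_3 = (-0.1314)·(-3) + (-0.5781)·(-2) + 0.6674·1 + 0.2365·(-4) + (-0.3836)·0 = 1.2718.
u_3 = a_3 + 0.7184·q_1 − 1.2718·q_2 = (-2.3168, -1.3938, 0.4092, -4.4298, 0.8750).
‖u_3‖ = 5.2789, so q_3 = (-0.4389, -0.2640, 0.0775, -0.8392, 0.1658).
q_1·a_4 = 0.7184·1 + (-0.1796)·(-3) + 0.3592·(-2) + (-0.1796)·3 + 0.5388·4 = 2.1553; q_2·a_4 = (-0.1314)·1 + (-0.5781)·(-3) + 0.6674·(-2) + 0.2365·3 + (-0.3836)·4 = -0.5571; q_3·a_4 = (-0.4389)·1 + (-0.2640)·(-3) + 0.0775·(-2) + (-0.8392)·3 + 0.1658·4 = -1.6563.
u_4 = a_4 − 2.1553·q_1 + 0.5571·q_2 + 1.6563·q_3 = (-1.3485, -3.3723, -2.2740, 2.1290, 2.8995).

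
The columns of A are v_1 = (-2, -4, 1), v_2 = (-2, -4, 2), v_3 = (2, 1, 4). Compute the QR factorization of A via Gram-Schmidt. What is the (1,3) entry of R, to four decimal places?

r_{13} = -0.8729

v_1 = (-2, -4, 1); ‖v_1‖ = 4.5826, so e_1 = (-0.4364, -0.8729, 0.2182).
r_{13} = e_1·v_3 = -0.8729.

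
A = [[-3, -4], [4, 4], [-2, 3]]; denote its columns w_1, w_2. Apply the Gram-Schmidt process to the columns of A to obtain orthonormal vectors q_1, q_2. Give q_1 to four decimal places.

w_1 = (-3, 4, -2); ‖w_1‖ = 5.3852, so q_1 = (-0.5571, 0.7428, -0.3714).

q_1 = (-0.5571, 0.7428, -0.3714)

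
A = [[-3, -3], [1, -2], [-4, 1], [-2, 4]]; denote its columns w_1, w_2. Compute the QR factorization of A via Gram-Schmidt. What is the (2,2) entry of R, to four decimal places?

r_{22} = 5.4006

w_1 = (-3, 1, -4, -2); ‖w_1‖ = 5.4772, so q_1 = (-0.5477, 0.1826, -0.7303, -0.3651).
q_1·w_2 = (-0.5477)·(-3) + 0.1826·(-2) + (-0.7303)·1 + (-0.3651)·4 = -0.9129.
u_2 = w_2 + 0.9129·q_1 = (-3.5000, -1.8333, 0.3333, 3.6667).
r_{22} = ‖u_2‖ = 5.4006.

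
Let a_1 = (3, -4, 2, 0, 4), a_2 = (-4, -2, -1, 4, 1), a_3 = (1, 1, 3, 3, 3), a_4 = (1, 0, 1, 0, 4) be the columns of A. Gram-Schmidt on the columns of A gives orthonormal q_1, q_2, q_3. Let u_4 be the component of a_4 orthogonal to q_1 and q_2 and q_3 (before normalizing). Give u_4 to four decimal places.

u_4 = (-0.6168, 0.7671, -0.8446, -0.8574, 1.6520)

a_1 = (3, -4, 2, 0, 4); ‖a_1‖ = 6.7082, so q_1 = (0.4472, -0.5963, 0.2981, 0.0000, 0.5963).
q_1·a_2 = 0.4472·(-4) + (-0.5963)·(-2) + 0.2981·(-1) + 0.0000·4 + 0.5963·1 = -0.2981.
u_2 = a_2 + 0.2981·q_1 = (-3.8667, -2.1778, -0.9111, 4.0000, 1.1778).
‖u_2‖ = 6.1572, so q_2 = (-0.6280, -0.3537, -0.1480, 0.6496, 0.1913).
q_1·a_3 = 0.4472·1 + (-0.5963)·1 + 0.2981·3 + 0.0000·3 + 0.5963·3 = 2.5342; q_2·a_3 = (-0.6280)·1 + (-0.3537)·1 + (-0.1480)·3 + 0.6496·3 + 0.1913·3 = 1.0972.
u_3 = a_3 − 2.5342·q_1 − 1.0972·q_2 = (0.5557, 2.8992, 2.4068, 2.2872, 1.2790).
‖u_3‖ = 4.6232, so q_3 = (0.1202, 0.6271, 0.5206, 0.4947, 0.2767).
q_1·a_4 = 0.4472·1 + (-0.5963)·0 + 0.2981·1 + 0.0000·0 + 0.5963·4 = 3.1305; q_2·a_4 = (-0.6280)·1 + (-0.3537)·0 + (-0.1480)·1 + 0.6496·0 + 0.1913·4 = -0.0108; q_3·a_4 = 0.1202·1 + 0.6271·0 + 0.5206·1 + 0.4947·0 + 0.2767·4 = 1.7474.
u_4 = a_4 − 3.1305·q_1 + 0.0108·q_2 − 1.7474·q_3 = (-0.6168, 0.7671, -0.8446, -0.8574, 1.6520).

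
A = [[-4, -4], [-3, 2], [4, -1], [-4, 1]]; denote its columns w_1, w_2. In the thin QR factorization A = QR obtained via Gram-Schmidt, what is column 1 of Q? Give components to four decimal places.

q_1 = (-0.5298, -0.3974, 0.5298, -0.5298)

q_1 = w_1/‖w_1‖ = (-4, -3, 4, -4)/7.5498 = (-0.5298, -0.3974, 0.5298, -0.5298).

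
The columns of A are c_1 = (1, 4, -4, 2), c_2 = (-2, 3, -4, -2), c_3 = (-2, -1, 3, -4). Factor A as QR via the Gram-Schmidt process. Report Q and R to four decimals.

c_1 = (1, 4, -4, 2); ‖c_1‖ = 6.0828, so e_1 = (0.1644, 0.6576, -0.6576, 0.3288).
e_1·c_2 = 0.1644·(-2) + 0.6576·3 + (-0.6576)·(-4) + 0.3288·(-2) = 3.6168.
u_2 = c_2 − 3.6168·e_1 = (-2.5946, 0.6216, -1.6216, -3.1892).
‖u_2‖ = 4.4631, so e_2 = (-0.5813, 0.1393, -0.3633, -0.7146).
e_1·c_3 = 0.1644·(-2) + 0.6576·(-1) + (-0.6576)·3 + 0.3288·(-4) = -4.2744; e_2·c_3 = (-0.5813)·(-2) + 0.1393·(-1) + (-0.3633)·3 + (-0.7146)·(-4) = 2.7917.
u_3 = c_3 + 4.2744·e_1 − 2.7917·e_2 = (0.3256, 1.4220, 1.2035, -0.5997).
‖u_3‖ = 1.9840, so e_3 = (0.1641, 0.7167, 0.6066, -0.3023).

Q = [[0.1644, -0.5813, 0.1641], [0.6576, 0.1393, 0.7167], [-0.6576, -0.3633, 0.6066], [0.3288, -0.7146, -0.3023]], R = [[6.0828, 3.6168, -4.2744], [0.0000, 4.4631, 2.7917], [0.0000, 0.0000, 1.9840]]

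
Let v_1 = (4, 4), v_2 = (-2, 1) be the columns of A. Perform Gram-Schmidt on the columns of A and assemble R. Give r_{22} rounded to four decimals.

r_{22} = 2.1213

v_1 = (4, 4); ‖v_1‖ = 5.6569, so q_1 = (0.7071, 0.7071).
q_1·v_2 = 0.7071·(-2) + 0.7071·1 = -0.7071.
u_2 = v_2 + 0.7071·q_1 = (-1.5000, 1.5000).
r_{22} = ‖u_2‖ = 2.1213.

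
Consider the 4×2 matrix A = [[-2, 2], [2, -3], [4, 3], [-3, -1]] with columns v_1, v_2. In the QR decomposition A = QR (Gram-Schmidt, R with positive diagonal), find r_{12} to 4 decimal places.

v_1 = (-2, 2, 4, -3); ‖v_1‖ = 5.7446, so q_1 = (-0.3482, 0.3482, 0.6963, -0.5222).
r_{12} = q_1·v_2 = 0.8704.

r_{12} = 0.8704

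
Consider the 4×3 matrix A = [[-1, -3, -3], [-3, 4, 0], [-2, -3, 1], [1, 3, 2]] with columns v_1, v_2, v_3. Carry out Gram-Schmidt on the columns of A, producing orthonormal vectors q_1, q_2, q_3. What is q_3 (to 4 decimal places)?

q_1 = v_1/‖v_1‖ = (-1, -3, -2, 1)/3.8730 = (-0.2582, -0.7746, -0.5164, 0.2582).
r_{12} = q_1·v_2 = 0.0000.
u_2 = v_2 + 0.0000·q_1 = (-3.0000, 4.0000, -3.0000, 3.0000).
‖u_2‖ = 6.5574, so q_2 = (-0.4575, 0.6100, -0.4575, 0.4575).
r_{13} = q_1·v_3 = 0.7746; r_{23} = q_2·v_3 = 1.8300.
u_3 = v_3 − 0.7746·q_1 − 1.8300·q_2 = (-1.9628, -0.5163, 2.2372, 0.9628).
‖u_3‖ = 3.1704, so q_3 = (-0.6191, -0.1628, 0.7057, 0.3037).

q_3 = (-0.6191, -0.1628, 0.7057, 0.3037)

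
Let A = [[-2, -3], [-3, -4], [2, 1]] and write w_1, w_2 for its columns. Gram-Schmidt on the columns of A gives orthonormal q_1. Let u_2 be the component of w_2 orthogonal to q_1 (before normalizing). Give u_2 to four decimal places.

q_1 = w_1/‖w_1‖ = (-2, -3, 2)/4.1231 = (-0.4851, -0.7276, 0.4851).
r_{12} = q_1·w_2 = 4.8507.
u_2 = w_2 − 4.8507·q_1 = (-0.6471, -0.4706, -1.3529).

u_2 = (-0.6471, -0.4706, -1.3529)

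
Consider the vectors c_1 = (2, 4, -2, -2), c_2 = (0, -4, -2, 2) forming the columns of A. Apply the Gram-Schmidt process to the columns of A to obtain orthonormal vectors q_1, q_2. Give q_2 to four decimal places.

c_1 = (2, 4, -2, -2); ‖c_1‖ = 5.2915, so q_1 = (0.3780, 0.7559, -0.3780, -0.3780).
q_1·c_2 = 0.3780·0 + 0.7559·(-4) + (-0.3780)·(-2) + (-0.3780)·2 = -3.0237.
u_2 = c_2 + 3.0237·q_1 = (1.1429, -1.7143, -3.1429, 0.8571).
‖u_2‖ = 3.8545, so q_2 = (0.2965, -0.4447, -0.8154, 0.2224).

q_2 = (0.2965, -0.4447, -0.8154, 0.2224)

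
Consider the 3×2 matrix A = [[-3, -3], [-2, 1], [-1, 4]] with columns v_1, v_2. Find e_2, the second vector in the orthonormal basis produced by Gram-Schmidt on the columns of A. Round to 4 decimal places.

v_1 = (-3, -2, -1); ‖v_1‖ = 3.7417, so e_1 = (-0.8018, -0.5345, -0.2673).
e_1·v_2 = (-0.8018)·(-3) + (-0.5345)·1 + (-0.2673)·4 = 0.8018.
u_2 = v_2 − 0.8018·e_1 = (-2.3571, 1.4286, 4.2143).
‖u_2‖ = 5.0356, so e_2 = (-0.4681, 0.2837, 0.8369).

e_2 = (-0.4681, 0.2837, 0.8369)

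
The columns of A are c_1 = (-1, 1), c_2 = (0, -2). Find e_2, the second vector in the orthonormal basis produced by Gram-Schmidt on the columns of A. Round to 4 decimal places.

e_1 = c_1/‖c_1‖ = (-1, 1)/1.4142 = (-0.7071, 0.7071).
r_{12} = e_1·c_2 = -1.4142.
u_2 = c_2 + 1.4142·e_1 = (-1.0000, -1.0000).
‖u_2‖ = 1.4142, so e_2 = (-0.7071, -0.7071).

e_2 = (-0.7071, -0.7071)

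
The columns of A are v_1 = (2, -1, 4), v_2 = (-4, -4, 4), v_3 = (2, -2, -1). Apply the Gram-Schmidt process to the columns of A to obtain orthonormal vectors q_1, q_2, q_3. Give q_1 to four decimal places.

q_1 = (0.4364, -0.2182, 0.8729)

v_1 = (2, -1, 4); ‖v_1‖ = 4.5826, so q_1 = (0.4364, -0.2182, 0.8729).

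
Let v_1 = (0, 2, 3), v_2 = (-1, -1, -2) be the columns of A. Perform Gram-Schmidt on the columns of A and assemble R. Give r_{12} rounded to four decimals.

r_{12} = -2.2188

v_1 = (0, 2, 3); ‖v_1‖ = 3.6056, so e_1 = (0.0000, 0.5547, 0.8321).
r_{12} = e_1·v_2 = -2.2188.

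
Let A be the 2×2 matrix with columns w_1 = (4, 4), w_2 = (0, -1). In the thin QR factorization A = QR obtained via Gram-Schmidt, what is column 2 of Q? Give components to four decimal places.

w_1 = (4, 4); ‖w_1‖ = 5.6569, so e_1 = (0.7071, 0.7071).
e_1·w_2 = 0.7071·0 + 0.7071·(-1) = -0.7071.
u_2 = w_2 + 0.7071·e_1 = (0.5000, -0.5000).
‖u_2‖ = 0.7071, so e_2 = (0.7071, -0.7071).

e_2 = (0.7071, -0.7071)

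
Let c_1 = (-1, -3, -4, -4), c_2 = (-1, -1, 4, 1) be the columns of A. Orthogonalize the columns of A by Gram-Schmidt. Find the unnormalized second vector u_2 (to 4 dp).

c_1 = (-1, -3, -4, -4); ‖c_1‖ = 6.4807, so q_1 = (-0.1543, -0.4629, -0.6172, -0.6172).
q_1·c_2 = (-0.1543)·(-1) + (-0.4629)·(-1) + (-0.6172)·4 + (-0.6172)·1 = -2.4689.
u_2 = c_2 + 2.4689·q_1 = (-1.3810, -2.1429, 2.4762, -0.5238).

u_2 = (-1.3810, -2.1429, 2.4762, -0.5238)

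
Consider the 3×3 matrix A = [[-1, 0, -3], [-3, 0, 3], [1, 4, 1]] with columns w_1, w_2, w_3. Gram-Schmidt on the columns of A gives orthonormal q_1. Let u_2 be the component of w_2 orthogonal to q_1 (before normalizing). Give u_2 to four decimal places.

q_1 = w_1/‖w_1‖ = (-1, -3, 1)/3.3166 = (-0.3015, -0.9045, 0.3015).
r_{12} = q_1·w_2 = 1.2060.
u_2 = w_2 − 1.2060·q_1 = (0.3636, 1.0909, 3.6364).

u_2 = (0.3636, 1.0909, 3.6364)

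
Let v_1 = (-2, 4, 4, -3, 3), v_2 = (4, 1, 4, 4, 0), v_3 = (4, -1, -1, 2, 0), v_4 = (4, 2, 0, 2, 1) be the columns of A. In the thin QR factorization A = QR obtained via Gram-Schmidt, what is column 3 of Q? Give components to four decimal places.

v_1 = (-2, 4, 4, -3, 3); ‖v_1‖ = 7.3485, so e_1 = (-0.2722, 0.5443, 0.5443, -0.4082, 0.4082).
e_1·v_2 = (-0.2722)·4 + 0.5443·1 + 0.5443·4 + (-0.4082)·4 + 0.4082·0 = 0.0000.
u_2 = v_2 + 0.0000·e_1 = (4.0000, 1.0000, 4.0000, 4.0000, 0.0000).
‖u_2‖ = 7.0000, so e_2 = (0.5714, 0.1429, 0.5714, 0.5714, 0.0000).
e_1·v_3 = (-0.2722)·4 + 0.5443·(-1) + 0.5443·(-1) + (-0.4082)·2 + 0.4082·0 = -2.9938; e_2·v_3 = 0.5714·4 + 0.1429·(-1) + 0.5714·(-1) + 0.5714·2 + 0.0000·0 = 2.7143.
u_3 = v_3 + 2.9938·e_1 − 2.7143·e_2 = (1.6342, 0.2419, -0.9214, -0.7732, 1.2222).
‖u_3‖ = 2.3811, so e_3 = (0.6863, 0.1016, -0.3870, -0.3247, 0.5133).

e_3 = (0.6863, 0.1016, -0.3870, -0.3247, 0.5133)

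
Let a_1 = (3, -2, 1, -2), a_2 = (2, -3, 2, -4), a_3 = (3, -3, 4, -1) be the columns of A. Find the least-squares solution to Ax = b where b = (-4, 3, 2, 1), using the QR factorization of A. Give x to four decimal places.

q_1 = a_1/‖a_1‖ = (3, -2, 1, -2)/4.2426 = (0.7071, -0.4714, 0.2357, -0.4714).
r_{12} = q_1·a_2 = 5.1854.
u_2 = a_2 − 5.1854·q_1 = (-1.6667, -0.5556, 0.7778, -1.5556).
‖u_2‖ = 2.4721, so q_2 = (-0.6742, -0.2247, 0.3146, -0.6293).
r_{13} = q_1·a_3 = 4.9497; r_{23} = q_2·a_3 = 0.5394.
u_3 = a_3 − 4.9497·q_1 − 0.5394·q_2 = (-0.1364, -0.5455, 2.6636, 1.6727).
‖u_3‖ = 3.1952, so q_3 = (-0.0427, -0.1707, 0.8336, 0.5235).
Qᵀb = (-4.2426, 2.0226, 1.8494).
Back-substitute: x_3 = 1.8494/3.1952 = 0.5788.
x_2 = (2.0226 − 0.5394·0.5788)/2.4721 = 0.6919.
x_1 = (-4.2426 − 5.1854·0.6919 − 4.9497·0.5788)/4.2426 = -2.5209.

x = (-2.5209, 0.6919, 0.5788)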